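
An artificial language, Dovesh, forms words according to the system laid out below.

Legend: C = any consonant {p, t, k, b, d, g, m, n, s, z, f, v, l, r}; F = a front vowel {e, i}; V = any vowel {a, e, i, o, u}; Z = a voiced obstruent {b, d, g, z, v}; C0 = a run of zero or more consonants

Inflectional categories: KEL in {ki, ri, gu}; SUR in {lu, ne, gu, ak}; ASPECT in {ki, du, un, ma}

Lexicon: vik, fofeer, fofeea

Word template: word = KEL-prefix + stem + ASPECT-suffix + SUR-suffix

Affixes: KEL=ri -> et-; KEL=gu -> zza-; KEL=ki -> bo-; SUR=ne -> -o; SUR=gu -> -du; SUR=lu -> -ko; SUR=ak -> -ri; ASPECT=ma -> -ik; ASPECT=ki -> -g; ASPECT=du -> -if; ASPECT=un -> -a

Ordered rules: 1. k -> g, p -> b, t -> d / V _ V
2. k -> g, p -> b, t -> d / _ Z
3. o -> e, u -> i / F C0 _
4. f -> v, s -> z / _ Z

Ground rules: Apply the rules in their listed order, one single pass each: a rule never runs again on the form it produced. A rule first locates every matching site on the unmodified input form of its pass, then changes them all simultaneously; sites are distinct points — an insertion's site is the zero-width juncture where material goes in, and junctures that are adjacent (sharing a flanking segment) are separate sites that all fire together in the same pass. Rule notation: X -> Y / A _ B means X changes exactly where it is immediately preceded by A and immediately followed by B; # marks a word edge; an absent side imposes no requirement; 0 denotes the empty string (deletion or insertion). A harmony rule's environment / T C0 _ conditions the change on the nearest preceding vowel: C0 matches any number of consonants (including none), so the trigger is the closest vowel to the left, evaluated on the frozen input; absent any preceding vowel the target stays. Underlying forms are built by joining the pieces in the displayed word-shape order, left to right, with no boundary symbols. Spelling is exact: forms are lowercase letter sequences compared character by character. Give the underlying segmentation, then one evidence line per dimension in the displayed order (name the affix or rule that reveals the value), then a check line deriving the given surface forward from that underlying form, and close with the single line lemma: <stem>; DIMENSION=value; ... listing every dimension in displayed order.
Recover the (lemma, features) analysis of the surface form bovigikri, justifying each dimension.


underlying: bo-vik-ik-ri
KEL=ki - signalled by the affix bo-
SUR=ak - signalled by the affix -ri
ASPECT=ma - signalled by the affix -ik
check: bovikikri -> bovigikri -> bovigikri -> bovigikri -> bovigikri
lemma: vik; KEL=ki; SUR=ak; ASPECT=ma


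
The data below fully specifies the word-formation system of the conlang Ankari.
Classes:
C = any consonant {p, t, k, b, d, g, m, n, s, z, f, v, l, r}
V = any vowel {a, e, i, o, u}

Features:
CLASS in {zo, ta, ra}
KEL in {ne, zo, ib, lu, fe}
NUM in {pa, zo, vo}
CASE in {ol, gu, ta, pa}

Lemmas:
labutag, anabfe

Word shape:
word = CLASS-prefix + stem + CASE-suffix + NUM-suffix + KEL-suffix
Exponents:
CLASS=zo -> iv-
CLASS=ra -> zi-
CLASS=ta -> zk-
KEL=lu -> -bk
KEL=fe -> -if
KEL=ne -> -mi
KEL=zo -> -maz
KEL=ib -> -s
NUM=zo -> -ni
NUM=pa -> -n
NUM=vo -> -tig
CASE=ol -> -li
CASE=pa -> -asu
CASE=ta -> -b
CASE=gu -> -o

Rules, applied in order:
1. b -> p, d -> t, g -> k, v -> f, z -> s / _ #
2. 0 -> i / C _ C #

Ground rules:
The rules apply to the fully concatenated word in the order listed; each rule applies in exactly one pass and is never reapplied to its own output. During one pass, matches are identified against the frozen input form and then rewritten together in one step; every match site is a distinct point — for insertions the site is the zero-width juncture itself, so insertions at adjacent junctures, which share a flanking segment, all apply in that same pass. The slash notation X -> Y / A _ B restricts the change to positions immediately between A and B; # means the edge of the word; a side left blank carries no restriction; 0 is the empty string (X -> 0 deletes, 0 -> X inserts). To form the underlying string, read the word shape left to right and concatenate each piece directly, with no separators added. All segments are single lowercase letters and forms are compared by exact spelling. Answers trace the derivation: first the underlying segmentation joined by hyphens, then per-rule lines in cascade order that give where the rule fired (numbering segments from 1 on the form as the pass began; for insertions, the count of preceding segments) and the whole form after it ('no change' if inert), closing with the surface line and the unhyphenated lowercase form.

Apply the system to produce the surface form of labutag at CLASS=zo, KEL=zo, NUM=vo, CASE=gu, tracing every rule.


underlying: iv-labutag-o-tig-maz
1. b -> p, d -> t, g -> k, v -> f, z -> s / _ #: fires at position(s) 16: ivlabutagotigmas
2. 0 -> i / C _ C #: no change
surface: ivlabutagotigmas


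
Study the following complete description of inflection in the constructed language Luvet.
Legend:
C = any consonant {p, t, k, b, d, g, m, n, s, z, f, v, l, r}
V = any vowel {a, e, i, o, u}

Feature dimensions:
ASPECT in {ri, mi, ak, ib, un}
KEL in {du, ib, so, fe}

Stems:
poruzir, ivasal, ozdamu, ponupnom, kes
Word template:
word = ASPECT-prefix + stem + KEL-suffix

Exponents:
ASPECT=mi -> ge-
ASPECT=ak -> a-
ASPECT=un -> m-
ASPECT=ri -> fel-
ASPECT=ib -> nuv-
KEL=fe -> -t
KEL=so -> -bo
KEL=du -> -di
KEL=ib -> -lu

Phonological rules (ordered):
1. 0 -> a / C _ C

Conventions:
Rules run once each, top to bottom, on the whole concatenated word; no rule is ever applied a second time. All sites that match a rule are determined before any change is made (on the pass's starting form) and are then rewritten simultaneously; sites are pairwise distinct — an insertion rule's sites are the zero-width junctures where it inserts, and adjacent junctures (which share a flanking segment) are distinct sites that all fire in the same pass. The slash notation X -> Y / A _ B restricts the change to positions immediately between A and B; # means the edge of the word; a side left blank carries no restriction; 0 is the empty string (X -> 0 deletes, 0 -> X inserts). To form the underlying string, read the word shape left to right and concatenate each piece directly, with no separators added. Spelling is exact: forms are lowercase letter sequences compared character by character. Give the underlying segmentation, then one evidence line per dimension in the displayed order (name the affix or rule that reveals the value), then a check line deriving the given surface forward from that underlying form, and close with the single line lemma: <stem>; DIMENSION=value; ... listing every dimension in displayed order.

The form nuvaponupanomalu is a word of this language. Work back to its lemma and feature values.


underlying: nuv-ponupnom-lu
ASPECT=ib - signalled by the affix nuv-
KEL=ib - signalled by the affix -lu
check: nuvponupnomlu -> nuvaponupanomalu
lemma: ponupnom; ASPECT=ib; KEL=ib


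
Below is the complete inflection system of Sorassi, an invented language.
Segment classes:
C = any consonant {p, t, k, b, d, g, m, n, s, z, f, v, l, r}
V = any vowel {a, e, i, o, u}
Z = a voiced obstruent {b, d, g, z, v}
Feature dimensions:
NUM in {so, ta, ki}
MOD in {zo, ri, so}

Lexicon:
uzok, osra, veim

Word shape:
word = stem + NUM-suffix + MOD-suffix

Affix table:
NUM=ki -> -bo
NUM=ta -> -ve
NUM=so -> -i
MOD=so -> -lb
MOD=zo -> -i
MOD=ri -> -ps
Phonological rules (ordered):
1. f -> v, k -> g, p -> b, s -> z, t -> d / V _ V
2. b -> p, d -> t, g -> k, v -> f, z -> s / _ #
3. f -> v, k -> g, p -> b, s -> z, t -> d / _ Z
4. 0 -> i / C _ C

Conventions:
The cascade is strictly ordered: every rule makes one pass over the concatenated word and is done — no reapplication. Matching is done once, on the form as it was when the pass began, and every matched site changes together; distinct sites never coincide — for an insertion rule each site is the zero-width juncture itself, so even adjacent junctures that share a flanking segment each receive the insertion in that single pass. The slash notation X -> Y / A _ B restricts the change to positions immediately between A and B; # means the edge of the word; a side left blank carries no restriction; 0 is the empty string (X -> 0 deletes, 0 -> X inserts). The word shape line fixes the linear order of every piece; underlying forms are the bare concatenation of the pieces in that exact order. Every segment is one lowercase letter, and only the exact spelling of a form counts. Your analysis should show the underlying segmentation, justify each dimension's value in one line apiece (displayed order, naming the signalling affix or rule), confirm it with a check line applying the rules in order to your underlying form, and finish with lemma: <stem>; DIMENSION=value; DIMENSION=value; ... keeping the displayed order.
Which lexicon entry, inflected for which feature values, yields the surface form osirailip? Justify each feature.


underlying: osra-i-lb
NUM=so - signalled by the affix -i
MOD=so - signalled by the affix -lb
check: osrailb -> osrailb -> osrailp -> osrailp -> osirailip
lemma: osra; NUM=so; MOD=so


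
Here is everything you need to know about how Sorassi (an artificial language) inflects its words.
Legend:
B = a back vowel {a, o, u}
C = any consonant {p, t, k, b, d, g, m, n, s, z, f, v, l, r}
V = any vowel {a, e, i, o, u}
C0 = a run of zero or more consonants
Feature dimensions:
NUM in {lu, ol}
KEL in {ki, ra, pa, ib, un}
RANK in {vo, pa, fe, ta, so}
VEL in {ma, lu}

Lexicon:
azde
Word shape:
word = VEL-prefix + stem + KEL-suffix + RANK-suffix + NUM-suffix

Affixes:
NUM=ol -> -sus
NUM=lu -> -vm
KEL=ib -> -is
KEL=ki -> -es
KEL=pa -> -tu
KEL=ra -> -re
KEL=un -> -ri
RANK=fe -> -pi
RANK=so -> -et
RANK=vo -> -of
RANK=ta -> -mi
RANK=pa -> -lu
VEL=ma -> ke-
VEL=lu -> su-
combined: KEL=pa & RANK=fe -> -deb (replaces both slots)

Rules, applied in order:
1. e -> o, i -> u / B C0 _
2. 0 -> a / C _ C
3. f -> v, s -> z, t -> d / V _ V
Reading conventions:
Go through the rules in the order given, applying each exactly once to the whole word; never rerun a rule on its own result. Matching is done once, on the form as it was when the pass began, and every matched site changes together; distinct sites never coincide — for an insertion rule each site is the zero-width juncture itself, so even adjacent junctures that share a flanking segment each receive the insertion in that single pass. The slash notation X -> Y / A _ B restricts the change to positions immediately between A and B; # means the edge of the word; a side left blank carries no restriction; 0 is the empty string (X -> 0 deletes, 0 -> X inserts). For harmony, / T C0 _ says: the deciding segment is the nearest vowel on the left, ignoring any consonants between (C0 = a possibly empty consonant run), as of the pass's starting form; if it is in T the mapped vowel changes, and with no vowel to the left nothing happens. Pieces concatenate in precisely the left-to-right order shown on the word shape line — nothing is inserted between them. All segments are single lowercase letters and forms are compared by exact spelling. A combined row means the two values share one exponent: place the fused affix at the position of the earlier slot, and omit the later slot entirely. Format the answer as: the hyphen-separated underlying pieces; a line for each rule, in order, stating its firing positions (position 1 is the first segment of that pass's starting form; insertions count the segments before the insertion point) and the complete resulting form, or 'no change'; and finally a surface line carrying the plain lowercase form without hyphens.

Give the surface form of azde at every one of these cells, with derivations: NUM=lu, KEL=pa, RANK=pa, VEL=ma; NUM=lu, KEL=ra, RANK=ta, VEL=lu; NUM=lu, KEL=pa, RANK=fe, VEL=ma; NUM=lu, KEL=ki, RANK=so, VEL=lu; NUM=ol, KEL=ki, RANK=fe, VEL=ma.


cell NUM=lu, KEL=pa, RANK=pa, VEL=ma:
underlying: ke-azde-tu-lu-vm
1. e -> o, i -> u / B C0 _: fires at position(s) 6: keazdotuluvm
2. 0 -> a / C _ C: inserts after position(s) 4, 11: keazadotuluvam
3. f -> v, s -> z, t -> d / V _ V: fires at position(s) 8: keazadoduluvam
surface: keazadoduluvam

cell NUM=lu, KEL=ra, RANK=ta, VEL=lu:
underlying: su-azde-re-mi-vm
1. e -> o, i -> u / B C0 _: fires at position(s) 6: suazdoremivm
2. 0 -> a / C _ C: inserts after position(s) 4, 11: suazadoremivam
3. f -> v, s -> z, t -> d / V _ V: no change
surface: suazadoremivam

cell NUM=lu, KEL=pa, RANK=fe, VEL=ma:
underlying: ke-azde-deb-vm
1. e -> o, i -> u / B C0 _: fires at position(s) 6: keazdodebvm
2. 0 -> a / C _ C: inserts after position(s) 4, 9, 10: keazadodebavam
3. f -> v, s -> z, t -> d / V _ V: no change
surface: keazadodebavam

cell NUM=lu, KEL=ki, RANK=so, VEL=lu:
underlying: su-azde-es-et-vm
1. e -> o, i -> u / B C0 _: fires at position(s) 6: suazdoesetvm
2. 0 -> a / C _ C: inserts after position(s) 4, 10, 11: suazadoesetavam
3. f -> v, s -> z, t -> d / V _ V: fires at position(s) 9, 11: suazadoezedavam
surface: suazadoezedavam

cell NUM=ol, KEL=ki, RANK=fe, VEL=ma:
underlying: ke-azde-es-pi-sus
1. e -> o, i -> u / B C0 _: fires at position(s) 6: keazdoespisus
2. 0 -> a / C _ C: inserts after position(s) 4, 8: keazadoesapisus
3. f -> v, s -> z, t -> d / V _ V: fires at position(s) 9, 13: keazadoezapizus
surface: keazadoezapizus


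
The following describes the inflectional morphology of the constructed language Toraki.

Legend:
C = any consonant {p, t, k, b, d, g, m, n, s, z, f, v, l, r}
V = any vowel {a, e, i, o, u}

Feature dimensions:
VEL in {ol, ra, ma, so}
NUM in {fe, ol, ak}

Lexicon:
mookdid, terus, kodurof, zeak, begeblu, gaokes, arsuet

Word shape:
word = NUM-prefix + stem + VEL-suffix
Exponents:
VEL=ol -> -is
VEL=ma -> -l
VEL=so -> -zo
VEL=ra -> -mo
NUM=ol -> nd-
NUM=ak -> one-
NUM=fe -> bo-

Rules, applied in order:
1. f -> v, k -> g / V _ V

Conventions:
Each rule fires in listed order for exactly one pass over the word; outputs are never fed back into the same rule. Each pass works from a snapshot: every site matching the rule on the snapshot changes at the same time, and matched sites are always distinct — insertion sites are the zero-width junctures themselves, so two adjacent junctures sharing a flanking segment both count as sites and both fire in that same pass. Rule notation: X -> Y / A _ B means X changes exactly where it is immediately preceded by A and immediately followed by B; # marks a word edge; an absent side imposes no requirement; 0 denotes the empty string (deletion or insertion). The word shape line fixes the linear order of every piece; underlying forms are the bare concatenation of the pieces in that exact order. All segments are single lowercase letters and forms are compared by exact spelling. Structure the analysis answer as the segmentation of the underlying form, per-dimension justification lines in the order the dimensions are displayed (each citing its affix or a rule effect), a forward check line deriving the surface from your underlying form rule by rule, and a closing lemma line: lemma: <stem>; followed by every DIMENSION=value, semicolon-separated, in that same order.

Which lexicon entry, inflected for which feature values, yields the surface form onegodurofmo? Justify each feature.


underlying: one-kodurof-mo
VEL=ra - signalled by the affix -mo
NUM=ak - signalled by the affix one-
check: onekodurofmo -> onegodurofmo
lemma: kodurof; VEL=ra; NUM=ak


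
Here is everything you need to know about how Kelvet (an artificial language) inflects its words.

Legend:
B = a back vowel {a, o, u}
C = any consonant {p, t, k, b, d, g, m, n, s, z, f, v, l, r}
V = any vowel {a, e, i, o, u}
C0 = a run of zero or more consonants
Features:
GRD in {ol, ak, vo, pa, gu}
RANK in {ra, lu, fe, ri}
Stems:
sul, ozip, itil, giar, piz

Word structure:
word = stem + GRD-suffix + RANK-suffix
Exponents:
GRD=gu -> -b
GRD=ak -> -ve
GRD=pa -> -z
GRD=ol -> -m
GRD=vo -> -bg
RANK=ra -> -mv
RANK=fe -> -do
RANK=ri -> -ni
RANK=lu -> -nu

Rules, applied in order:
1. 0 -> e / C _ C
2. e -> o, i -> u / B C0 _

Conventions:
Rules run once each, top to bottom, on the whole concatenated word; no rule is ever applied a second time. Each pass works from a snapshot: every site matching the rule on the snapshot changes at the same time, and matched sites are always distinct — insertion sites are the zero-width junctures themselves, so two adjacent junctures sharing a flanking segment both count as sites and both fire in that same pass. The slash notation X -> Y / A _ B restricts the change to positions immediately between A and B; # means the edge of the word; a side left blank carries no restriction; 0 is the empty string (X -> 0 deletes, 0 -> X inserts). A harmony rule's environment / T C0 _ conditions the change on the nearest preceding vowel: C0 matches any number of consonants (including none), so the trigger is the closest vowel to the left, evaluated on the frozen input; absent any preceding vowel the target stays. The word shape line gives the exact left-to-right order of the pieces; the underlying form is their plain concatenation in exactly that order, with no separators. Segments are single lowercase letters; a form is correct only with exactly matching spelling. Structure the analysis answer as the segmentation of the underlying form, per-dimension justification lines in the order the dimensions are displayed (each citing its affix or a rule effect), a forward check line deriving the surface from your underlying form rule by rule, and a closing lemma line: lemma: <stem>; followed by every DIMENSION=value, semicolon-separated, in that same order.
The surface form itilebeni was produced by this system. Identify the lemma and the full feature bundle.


underlying: itil-b-ni
GRD=gu - signalled by the affix -b
RANK=ri - signalled by the affix -ni
check: itilbni -> itilebeni -> itilebeni
lemma: itil; GRD=gu; RANK=ri


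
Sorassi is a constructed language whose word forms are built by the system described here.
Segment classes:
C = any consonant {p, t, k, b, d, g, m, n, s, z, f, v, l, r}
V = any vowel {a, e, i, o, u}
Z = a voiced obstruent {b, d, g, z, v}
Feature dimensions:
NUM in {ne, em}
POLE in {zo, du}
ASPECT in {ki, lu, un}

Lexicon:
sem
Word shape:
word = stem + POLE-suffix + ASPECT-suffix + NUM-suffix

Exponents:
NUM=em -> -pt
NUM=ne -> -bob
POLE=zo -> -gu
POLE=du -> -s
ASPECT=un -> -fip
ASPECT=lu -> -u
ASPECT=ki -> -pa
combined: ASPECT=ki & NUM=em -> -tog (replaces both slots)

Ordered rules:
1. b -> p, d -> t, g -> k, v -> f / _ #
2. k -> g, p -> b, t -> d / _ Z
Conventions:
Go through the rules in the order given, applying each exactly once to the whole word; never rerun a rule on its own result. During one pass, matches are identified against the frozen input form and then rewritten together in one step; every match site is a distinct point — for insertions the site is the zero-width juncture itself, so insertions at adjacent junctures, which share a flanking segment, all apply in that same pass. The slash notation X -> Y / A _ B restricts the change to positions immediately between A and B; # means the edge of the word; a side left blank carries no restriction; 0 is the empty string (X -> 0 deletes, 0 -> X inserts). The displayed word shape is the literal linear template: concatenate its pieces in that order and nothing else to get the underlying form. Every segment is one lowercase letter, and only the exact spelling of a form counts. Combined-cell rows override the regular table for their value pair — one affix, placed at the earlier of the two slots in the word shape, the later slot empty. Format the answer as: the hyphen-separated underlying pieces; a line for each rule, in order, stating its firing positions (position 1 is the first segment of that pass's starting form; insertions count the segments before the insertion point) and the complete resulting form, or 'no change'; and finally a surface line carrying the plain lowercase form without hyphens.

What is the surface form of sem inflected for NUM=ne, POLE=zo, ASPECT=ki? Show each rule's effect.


underlying: sem-gu-pa-bob
1. b -> p, d -> t, g -> k, v -> f / _ #: fires at position(s) 10: semgupabop
2. k -> g, p -> b, t -> d / _ Z: no change
surface: semgupabop


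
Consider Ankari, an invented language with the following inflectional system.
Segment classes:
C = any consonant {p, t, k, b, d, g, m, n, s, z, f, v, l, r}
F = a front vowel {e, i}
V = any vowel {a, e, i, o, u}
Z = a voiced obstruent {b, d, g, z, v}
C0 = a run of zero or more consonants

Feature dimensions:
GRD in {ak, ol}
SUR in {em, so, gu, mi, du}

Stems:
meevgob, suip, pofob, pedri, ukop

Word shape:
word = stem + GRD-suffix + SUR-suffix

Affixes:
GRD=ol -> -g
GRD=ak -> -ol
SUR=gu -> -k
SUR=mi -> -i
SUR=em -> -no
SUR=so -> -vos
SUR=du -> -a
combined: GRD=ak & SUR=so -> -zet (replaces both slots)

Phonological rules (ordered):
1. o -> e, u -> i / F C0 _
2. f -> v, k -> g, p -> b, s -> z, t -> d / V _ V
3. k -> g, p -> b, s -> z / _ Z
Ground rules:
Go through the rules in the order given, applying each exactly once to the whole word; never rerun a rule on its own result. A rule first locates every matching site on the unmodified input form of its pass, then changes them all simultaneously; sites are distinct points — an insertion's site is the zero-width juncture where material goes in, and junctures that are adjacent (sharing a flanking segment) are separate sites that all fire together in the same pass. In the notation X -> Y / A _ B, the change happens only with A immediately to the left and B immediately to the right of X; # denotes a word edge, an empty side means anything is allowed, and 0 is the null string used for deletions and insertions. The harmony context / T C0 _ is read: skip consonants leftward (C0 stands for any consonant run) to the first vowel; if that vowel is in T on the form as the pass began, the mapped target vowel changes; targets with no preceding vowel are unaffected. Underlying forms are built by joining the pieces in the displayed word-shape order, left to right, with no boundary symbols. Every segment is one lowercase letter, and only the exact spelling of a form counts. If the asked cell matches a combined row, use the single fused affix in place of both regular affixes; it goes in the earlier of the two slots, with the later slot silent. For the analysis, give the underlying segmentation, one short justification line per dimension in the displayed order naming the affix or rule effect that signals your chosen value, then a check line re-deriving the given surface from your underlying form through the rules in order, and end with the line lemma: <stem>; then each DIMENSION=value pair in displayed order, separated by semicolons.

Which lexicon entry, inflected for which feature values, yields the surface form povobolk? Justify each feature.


underlying: pofob-ol-k
GRD=ak - signalled by the affix -ol
SUR=gu - signalled by the affix -k
check: pofobolk -> pofobolk -> povobolk -> povobolk
lemma: pofob; GRD=ak; SUR=gu


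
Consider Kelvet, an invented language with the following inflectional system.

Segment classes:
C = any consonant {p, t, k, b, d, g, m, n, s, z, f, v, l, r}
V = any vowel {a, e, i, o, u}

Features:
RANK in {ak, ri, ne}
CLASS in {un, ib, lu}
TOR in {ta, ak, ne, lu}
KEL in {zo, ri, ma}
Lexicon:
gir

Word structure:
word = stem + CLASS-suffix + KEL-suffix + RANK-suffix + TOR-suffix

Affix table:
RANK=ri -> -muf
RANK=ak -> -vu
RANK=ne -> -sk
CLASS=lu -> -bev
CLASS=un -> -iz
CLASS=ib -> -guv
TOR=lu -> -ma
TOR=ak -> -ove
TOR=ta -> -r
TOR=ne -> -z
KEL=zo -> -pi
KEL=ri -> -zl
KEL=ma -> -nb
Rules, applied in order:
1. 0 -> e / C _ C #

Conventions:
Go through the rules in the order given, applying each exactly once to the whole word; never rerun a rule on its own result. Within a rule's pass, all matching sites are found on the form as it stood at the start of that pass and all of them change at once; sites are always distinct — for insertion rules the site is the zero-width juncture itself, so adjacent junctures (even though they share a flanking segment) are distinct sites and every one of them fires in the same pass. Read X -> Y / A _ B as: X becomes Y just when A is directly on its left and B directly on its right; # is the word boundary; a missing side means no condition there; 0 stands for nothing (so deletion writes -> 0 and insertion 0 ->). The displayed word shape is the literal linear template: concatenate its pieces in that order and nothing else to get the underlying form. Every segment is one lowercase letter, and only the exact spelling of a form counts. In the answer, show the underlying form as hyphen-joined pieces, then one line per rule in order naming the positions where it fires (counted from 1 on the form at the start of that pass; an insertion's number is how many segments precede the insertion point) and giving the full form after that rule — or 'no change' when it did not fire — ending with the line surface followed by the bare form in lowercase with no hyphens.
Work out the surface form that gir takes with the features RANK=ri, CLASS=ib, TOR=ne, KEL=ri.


underlying: gir-guv-zl-muf-z
1. 0 -> e / C _ C #: inserts after position(s) 11: girguvzlmufez
surface: girguvzlmufez


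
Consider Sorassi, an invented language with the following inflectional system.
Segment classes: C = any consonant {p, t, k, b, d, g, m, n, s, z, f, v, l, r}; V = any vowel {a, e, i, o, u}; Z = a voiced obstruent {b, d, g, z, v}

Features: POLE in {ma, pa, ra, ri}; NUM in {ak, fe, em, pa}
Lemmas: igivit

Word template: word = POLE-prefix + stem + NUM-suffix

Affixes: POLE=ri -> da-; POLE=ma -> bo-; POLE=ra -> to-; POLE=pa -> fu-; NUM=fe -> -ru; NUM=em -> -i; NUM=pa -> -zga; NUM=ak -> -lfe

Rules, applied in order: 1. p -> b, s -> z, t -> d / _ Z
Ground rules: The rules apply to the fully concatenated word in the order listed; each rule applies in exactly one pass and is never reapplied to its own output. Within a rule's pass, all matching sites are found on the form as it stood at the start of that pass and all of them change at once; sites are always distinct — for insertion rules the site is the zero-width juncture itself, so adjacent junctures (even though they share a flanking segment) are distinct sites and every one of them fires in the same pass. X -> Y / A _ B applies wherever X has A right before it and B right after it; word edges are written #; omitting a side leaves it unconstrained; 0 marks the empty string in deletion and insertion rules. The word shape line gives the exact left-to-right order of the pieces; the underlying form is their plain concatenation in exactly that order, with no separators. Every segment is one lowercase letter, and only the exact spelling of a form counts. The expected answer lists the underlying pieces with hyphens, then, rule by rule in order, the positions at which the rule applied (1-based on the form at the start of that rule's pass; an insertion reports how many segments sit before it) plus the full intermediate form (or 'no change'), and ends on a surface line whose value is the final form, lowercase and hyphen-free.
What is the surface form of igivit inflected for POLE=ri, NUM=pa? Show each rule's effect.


underlying: da-igivit-zga
1. p -> b, s -> z, t -> d / _ Z: fires at position(s) 8: daigividzga
surface: daigividzga


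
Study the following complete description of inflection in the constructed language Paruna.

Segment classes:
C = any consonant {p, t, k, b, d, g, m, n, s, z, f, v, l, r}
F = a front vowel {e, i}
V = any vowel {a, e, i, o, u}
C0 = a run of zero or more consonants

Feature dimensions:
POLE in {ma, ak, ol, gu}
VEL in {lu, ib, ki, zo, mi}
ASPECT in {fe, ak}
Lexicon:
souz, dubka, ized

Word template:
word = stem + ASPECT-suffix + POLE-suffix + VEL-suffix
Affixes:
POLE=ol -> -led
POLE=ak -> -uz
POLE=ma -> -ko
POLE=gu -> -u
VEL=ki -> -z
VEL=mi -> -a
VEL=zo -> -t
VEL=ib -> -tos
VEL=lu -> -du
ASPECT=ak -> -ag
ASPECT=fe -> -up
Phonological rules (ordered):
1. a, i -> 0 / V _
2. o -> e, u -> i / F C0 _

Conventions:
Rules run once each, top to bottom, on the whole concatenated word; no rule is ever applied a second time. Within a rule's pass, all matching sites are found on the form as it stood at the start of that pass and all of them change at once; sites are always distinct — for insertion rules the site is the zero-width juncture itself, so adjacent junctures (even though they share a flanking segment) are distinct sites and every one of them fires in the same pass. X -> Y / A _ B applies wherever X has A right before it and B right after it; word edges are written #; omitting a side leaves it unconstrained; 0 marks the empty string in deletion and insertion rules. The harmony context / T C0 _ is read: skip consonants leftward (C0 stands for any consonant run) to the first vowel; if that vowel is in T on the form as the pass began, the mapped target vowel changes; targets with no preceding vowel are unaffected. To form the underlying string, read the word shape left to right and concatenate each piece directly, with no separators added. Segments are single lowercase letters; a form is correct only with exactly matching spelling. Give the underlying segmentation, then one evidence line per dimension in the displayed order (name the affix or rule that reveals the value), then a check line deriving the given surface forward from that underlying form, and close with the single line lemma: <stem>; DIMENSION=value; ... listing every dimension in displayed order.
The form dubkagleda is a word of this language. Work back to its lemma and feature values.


underlying: dubka-ag-led-a
POLE=ol - signalled by the affix -led
VEL=mi - signalled by the affix -a
ASPECT=ak - signalled by the affix -ag
check: dubkaagleda -> dubkagleda -> dubkagleda
lemma: dubka; POLE=ol; VEL=mi; ASPECT=ak


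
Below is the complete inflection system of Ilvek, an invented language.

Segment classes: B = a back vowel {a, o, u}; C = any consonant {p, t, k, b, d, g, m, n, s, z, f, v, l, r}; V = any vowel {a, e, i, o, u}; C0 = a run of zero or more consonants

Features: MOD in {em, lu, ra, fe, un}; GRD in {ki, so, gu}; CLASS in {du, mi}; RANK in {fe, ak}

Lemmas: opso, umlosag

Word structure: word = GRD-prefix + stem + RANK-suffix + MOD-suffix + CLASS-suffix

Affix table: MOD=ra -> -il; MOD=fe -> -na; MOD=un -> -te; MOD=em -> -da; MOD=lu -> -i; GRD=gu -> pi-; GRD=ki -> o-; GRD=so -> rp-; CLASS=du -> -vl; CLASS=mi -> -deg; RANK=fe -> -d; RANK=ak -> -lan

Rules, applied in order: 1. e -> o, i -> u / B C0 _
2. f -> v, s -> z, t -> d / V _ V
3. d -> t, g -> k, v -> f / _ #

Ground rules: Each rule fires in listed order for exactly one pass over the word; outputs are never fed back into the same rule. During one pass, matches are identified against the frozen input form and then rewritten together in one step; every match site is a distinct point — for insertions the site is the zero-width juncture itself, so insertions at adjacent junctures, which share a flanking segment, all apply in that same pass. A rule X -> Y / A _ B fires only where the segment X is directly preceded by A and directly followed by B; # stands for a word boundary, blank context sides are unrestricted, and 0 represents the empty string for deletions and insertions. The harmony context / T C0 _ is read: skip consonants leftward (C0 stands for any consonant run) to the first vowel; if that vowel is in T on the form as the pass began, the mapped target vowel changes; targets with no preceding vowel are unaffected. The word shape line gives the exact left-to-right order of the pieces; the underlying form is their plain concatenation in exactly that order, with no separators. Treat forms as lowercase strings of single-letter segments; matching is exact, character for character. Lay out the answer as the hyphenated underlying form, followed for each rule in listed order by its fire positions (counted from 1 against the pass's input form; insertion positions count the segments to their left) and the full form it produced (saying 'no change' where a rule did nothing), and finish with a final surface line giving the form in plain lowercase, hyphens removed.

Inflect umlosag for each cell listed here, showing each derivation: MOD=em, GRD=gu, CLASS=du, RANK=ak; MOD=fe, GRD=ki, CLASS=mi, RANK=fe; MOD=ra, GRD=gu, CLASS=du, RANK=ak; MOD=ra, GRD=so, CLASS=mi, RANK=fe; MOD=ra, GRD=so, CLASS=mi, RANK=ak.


cell MOD=em, GRD=gu, CLASS=du, RANK=ak:
underlying: pi-umlosag-lan-da-vl
1. e -> o, i -> u / B C0 _: no change
2. f -> v, s -> z, t -> d / V _ V: fires at position(s) 7: piumlozaglandavl
3. d -> t, g -> k, v -> f / _ #: no change
surface: piumlozaglandavl

cell MOD=fe, GRD=ki, CLASS=mi, RANK=fe:
underlying: o-umlosag-d-na-deg
1. e -> o, i -> u / B C0 _: fires at position(s) 13: oumlosagdnadog
2. f -> v, s -> z, t -> d / V _ V: fires at position(s) 6: oumlozagdnadog
3. d -> t, g -> k, v -> f / _ #: fires at position(s) 14: oumlozagdnadok
surface: oumlozagdnadok

cell MOD=ra, GRD=gu, CLASS=du, RANK=ak:
underlying: pi-umlosag-lan-il-vl
1. e -> o, i -> u / B C0 _: fires at position(s) 13: piumlosaglanulvl
2. f -> v, s -> z, t -> d / V _ V: fires at position(s) 7: piumlozaglanulvl
3. d -> t, g -> k, v -> f / _ #: no change
surface: piumlozaglanulvl

cell MOD=ra, GRD=so, CLASS=mi, RANK=fe:
underlying: rp-umlosag-d-il-deg
1. e -> o, i -> u / B C0 _: fires at position(s) 11: rpumlosagduldeg
2. f -> v, s -> z, t -> d / V _ V: fires at position(s) 7: rpumlozagduldeg
3. d -> t, g -> k, v -> f / _ #: fires at position(s) 15: rpumlozagduldek
surface: rpumlozagduldek

cell MOD=ra, GRD=so, CLASS=mi, RANK=ak:
underlying: rp-umlosag-lan-il-deg
1. e -> o, i -> u / B C0 _: fires at position(s) 13: rpumlosaglanuldeg
2. f -> v, s -> z, t -> d / V _ V: fires at position(s) 7: rpumlozaglanuldeg
3. d -> t, g -> k, v -> f / _ #: fires at position(s) 17: rpumlozaglanuldek
surface: rpumlozaglanuldek


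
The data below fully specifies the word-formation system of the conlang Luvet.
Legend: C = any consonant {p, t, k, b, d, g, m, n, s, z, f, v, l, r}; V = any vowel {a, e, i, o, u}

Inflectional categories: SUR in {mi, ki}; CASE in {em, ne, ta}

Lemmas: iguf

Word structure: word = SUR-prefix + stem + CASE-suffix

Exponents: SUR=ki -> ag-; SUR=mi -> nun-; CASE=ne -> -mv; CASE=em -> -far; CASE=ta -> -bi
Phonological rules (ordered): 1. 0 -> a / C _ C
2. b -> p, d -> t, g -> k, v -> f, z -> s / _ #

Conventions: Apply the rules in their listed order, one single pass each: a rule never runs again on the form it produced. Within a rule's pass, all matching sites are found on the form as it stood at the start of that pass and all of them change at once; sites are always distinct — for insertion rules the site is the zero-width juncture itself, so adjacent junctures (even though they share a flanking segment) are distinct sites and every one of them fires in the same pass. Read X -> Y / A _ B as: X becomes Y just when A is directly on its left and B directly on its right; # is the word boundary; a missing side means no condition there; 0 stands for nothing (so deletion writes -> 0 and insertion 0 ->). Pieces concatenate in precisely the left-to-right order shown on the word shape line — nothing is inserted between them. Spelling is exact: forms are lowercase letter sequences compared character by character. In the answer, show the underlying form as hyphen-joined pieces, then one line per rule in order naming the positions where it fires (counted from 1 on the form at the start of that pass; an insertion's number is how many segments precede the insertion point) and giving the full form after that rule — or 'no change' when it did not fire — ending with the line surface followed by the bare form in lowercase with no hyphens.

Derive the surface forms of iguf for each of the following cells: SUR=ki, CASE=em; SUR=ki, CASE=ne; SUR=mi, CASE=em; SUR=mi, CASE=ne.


cell SUR=ki, CASE=em:
underlying: ag-iguf-far
1. 0 -> a / C _ C: inserts after position(s) 6: agigufafar
2. b -> p, d -> t, g -> k, v -> f, z -> s / _ #: no change
surface: agigufafar

cell SUR=ki, CASE=ne:
underlying: ag-iguf-mv
1. 0 -> a / C _ C: inserts after position(s) 6, 7: agigufamav
2. b -> p, d -> t, g -> k, v -> f, z -> s / _ #: fires at position(s) 10: agigufamaf
surface: agigufamaf

cell SUR=mi, CASE=em:
underlying: nun-iguf-far
1. 0 -> a / C _ C: inserts after position(s) 7: nunigufafar
2. b -> p, d -> t, g -> k, v -> f, z -> s / _ #: no change
surface: nunigufafar

cell SUR=mi, CASE=ne:
underlying: nun-iguf-mv
1. 0 -> a / C _ C: inserts after position(s) 7, 8: nunigufamav
2. b -> p, d -> t, g -> k, v -> f, z -> s / _ #: fires at position(s) 11: nunigufamaf
surface: nunigufamaf


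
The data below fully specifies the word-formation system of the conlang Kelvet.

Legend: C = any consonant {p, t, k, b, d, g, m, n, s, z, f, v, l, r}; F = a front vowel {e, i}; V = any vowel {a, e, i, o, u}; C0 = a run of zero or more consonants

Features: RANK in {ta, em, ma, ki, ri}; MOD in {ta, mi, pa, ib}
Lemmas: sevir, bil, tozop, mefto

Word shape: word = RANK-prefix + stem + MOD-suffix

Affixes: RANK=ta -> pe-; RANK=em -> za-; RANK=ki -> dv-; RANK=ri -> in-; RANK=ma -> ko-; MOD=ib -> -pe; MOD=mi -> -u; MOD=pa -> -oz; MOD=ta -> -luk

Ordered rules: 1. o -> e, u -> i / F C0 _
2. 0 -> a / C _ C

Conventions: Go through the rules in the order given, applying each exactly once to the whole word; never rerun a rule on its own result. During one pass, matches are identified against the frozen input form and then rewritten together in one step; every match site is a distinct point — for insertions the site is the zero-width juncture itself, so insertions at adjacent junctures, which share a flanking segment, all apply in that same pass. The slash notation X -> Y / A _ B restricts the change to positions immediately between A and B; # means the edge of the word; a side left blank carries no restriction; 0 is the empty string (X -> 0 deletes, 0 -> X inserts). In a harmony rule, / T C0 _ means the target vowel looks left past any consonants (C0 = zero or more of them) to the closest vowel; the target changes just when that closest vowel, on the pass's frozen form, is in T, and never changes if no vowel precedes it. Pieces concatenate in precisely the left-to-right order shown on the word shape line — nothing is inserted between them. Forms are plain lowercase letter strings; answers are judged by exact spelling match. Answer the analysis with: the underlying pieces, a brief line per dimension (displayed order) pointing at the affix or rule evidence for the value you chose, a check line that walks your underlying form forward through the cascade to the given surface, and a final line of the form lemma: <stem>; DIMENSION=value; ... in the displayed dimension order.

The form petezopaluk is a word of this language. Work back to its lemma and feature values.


underlying: pe-tozop-luk
RANK=ta - signalled by the affix pe-
MOD=ta - signalled by the affix -luk
check: petozopluk -> petezopluk -> petezopaluk
lemma: tozop; RANK=ta; MOD=ta


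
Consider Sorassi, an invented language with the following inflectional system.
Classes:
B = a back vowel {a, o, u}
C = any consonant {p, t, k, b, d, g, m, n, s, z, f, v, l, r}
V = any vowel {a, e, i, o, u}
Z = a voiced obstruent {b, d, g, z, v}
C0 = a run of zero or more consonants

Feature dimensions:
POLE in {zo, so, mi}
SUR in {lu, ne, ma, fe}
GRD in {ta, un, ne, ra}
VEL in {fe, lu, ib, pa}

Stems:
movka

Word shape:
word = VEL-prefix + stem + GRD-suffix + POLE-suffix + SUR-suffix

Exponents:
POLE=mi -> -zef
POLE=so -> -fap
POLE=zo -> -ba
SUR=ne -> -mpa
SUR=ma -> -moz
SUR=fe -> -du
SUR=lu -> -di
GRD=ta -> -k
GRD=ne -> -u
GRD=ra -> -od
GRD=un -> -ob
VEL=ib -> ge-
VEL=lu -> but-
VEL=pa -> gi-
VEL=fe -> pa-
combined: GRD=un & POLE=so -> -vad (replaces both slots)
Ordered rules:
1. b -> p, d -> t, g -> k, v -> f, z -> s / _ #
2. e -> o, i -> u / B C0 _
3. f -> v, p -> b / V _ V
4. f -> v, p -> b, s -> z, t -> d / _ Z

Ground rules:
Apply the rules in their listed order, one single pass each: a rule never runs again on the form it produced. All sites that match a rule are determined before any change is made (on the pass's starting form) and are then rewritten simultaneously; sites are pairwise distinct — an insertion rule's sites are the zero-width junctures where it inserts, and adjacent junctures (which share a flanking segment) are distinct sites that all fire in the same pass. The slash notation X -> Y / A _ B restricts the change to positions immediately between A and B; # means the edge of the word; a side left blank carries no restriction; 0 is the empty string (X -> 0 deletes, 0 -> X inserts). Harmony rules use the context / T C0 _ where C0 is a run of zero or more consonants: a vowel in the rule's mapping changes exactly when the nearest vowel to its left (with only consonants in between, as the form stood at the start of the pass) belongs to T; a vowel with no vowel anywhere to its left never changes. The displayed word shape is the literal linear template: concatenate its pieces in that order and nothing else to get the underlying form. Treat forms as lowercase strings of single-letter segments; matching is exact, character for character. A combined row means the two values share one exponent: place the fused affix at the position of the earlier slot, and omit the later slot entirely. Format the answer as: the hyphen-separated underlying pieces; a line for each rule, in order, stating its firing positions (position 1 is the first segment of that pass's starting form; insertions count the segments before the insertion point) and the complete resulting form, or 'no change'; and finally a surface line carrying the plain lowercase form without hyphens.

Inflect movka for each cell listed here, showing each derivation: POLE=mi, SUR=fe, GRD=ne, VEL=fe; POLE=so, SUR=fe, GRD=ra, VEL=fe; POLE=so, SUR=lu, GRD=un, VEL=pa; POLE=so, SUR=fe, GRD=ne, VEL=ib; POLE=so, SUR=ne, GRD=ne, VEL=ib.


cell POLE=mi, SUR=fe, GRD=ne, VEL=fe:
underlying: pa-movka-u-zef-du
1. b -> p, d -> t, g -> k, v -> f, z -> s / _ #: no change
2. e -> o, i -> u / B C0 _: fires at position(s) 10: pamovkauzofdu
3. f -> v, p -> b / V _ V: no change
4. f -> v, p -> b, s -> z, t -> d / _ Z: fires at position(s) 11: pamovkauzovdu
surface: pamovkauzovdu

cell POLE=so, SUR=fe, GRD=ra, VEL=fe:
underlying: pa-movka-od-fap-du
1. b -> p, d -> t, g -> k, v -> f, z -> s / _ #: no change
2. e -> o, i -> u / B C0 _: no change
3. f -> v, p -> b / V _ V: no change
4. f -> v, p -> b, s -> z, t -> d / _ Z: fires at position(s) 12: pamovkaodfabdu
surface: pamovkaodfabdu

cell POLE=so, SUR=lu, GRD=un, VEL=pa:
underlying: gi-movka-vad-di
1. b -> p, d -> t, g -> k, v -> f, z -> s / _ #: no change
2. e -> o, i -> u / B C0 _: fires at position(s) 12: gimovkavaddu
3. f -> v, p -> b / V _ V: no change
4. f -> v, p -> b, s -> z, t -> d / _ Z: no change
surface: gimovkavaddu

cell POLE=so, SUR=fe, GRD=ne, VEL=ib:
underlying: ge-movka-u-fap-du
1. b -> p, d -> t, g -> k, v -> f, z -> s / _ #: no change
2. e -> o, i -> u / B C0 _: no change
3. f -> v, p -> b / V _ V: fires at position(s) 9: gemovkauvapdu
4. f -> v, p -> b, s -> z, t -> d / _ Z: fires at position(s) 11: gemovkauvabdu
surface: gemovkauvabdu

cell POLE=so, SUR=ne, GRD=ne, VEL=ib:
underlying: ge-movka-u-fap-mpa
1. b -> p, d -> t, g -> k, v -> f, z -> s / _ #: no change
2. e -> o, i -> u / B C0 _: no change
3. f -> v, p -> b / V _ V: fires at position(s) 9: gemovkauvapmpa
4. f -> v, p -> b, s -> z, t -> d / _ Z: no change
surface: gemovkauvapmpa
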